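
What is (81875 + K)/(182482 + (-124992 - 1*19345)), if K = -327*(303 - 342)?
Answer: 94628/38145 ≈ 2.4807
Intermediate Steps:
K = 12753 (K = -327*(-39) = 12753)
(81875 + K)/(182482 + (-124992 - 1*19345)) = (81875 + 12753)/(182482 + (-124992 - 1*19345)) = 94628/(182482 + (-124992 - 19345)) = 94628/(182482 - 144337) = 94628/38145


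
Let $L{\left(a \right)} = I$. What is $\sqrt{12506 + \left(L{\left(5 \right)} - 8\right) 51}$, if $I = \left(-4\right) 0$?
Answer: $\sqrt{12098} \approx 109.99$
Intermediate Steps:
$I = 0$
$L{\left(a \right)} = 0$
$\sqrt{12506 + \left(L{\left(5 \right)} - 8\right) 51} = \sqrt{12506 + \left(0 - 8\right) 51} = \sqrt{12506 - 408} = \sqrt{12098}$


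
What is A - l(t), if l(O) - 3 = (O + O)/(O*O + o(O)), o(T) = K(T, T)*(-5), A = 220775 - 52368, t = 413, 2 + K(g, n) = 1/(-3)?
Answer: 6155671235/36553 ≈ 1.6840e+5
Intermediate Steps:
K(g, n) = -7/3 (K(g, n) = -2 + 1/(-3) = -2 - 1/3 = -7/3)
A = 168407
o(T) = 35/3 (o(T) = -7/3*(-5) = 35/3)
l(O) = 3 + 2*O/(35/3 + O**2) (l(O) = 3 + (O + O)/(O*O + 35/3) = 3 + (2*O)/(O**2 + 35/3) = 3 + (2*O)/(35/3 + O**2) = 3 + 2*O/(35/3 + O**2))
A - l(t) = 168407 - 3*(35 + 2*413 + 3*413**2)/(35 + 3*413**2) = 168407 - 3*(35 + 826 + 3*170569)/(35 + 3*170569) = 168407 - 3*(35 + 826 + 511707)/(35 + 511707) = 168407 - 3*512568/511742 = 168407 - 1*109836/36553 = 168407 - 109836/36553 = 6155671235/36553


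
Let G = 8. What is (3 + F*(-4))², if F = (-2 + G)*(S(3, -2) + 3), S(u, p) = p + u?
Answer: 8649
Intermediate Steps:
F = 24 (F = (-2 + 8)*((-2 + 3) + 3) = 6*(1 + 3) = 6*4 = 24)
(3 + F*(-4))² = (3 + 24*(-4))² = (3 - 96)² = (-93)² = 8649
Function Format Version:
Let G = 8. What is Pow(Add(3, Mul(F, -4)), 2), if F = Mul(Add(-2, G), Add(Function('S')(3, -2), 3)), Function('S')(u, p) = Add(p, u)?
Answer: 8649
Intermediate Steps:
F = 24 (F = Mul(Add(-2, 8), Add(Add(-2, 3), 3)) = Mul(6, Add(1, 3)) = Mul(6, 4) = 24)
Pow(Add(3, Mul(F, -4)), 2) = Pow(Add(3, Mul(24, -4)), 2) = Pow(Add(3, -96), 2) = Pow(-93, 2) = 8649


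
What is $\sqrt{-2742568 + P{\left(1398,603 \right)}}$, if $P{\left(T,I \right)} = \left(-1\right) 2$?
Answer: $3 i \sqrt{304730} \approx 1656.1 i$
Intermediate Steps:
$P{\left(T,I \right)} = -2$
$\sqrt{-2742568 + P{\left(1398,603 \right)}} = \sqrt{-2742568 - 2} = \sqrt{-2742570} = 3 i \sqrt{304730}$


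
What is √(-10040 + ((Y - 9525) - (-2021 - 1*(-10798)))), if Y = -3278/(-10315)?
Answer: 2*I*√753883255595/10315 ≈ 168.35*I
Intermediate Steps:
Y = 3278/10315 (Y = -3278*(-1/10315) = 3278/10315 ≈ 0.31779)
√(-10040 + ((Y - 9525) - (-2021 - 1*(-10798)))) = √(-10040 + ((3278/10315 - 9525) - (-2021 - 1*(-10798)))) = √(-10040 + (-98247097/10315 - (-2021 + 10798))) = √(-10040 + (-98247097/10315 - 1*8777)) = √(-10040 + (-98247097/10315 - 8777)) = √(-10040 - 188781852/10315) = √(-292344452/10315) = 2*I*√753883255595/10315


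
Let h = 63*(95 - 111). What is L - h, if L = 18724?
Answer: 19732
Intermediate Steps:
h = -1008 (h = 63*(-16) = -1008)
L - h = 18724 - 1*(-1008) = 18724 + 1008 = 19732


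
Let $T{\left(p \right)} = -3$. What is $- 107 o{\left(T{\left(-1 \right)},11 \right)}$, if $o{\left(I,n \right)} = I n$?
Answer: $3531$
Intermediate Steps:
$- 107 o{\left(T{\left(-1 \right)},11 \right)} = - 107 \left(\left(-3\right) 11\right) = \left(-107\right) \left(-33\right) = 3531$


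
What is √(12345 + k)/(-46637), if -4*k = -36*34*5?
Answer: -5*√555/46637 ≈ -0.0025257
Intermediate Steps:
k = 1530 (k = -(-36*34)*5/4 = -(-306)*5 = -¼*(-6120) = 1530)
√(12345 + k)/(-46637) = √(12345 + 1530)/(-46637) = √13875*(-1/46637) = (5*√555)*(-1/46637) = -5*√555/46637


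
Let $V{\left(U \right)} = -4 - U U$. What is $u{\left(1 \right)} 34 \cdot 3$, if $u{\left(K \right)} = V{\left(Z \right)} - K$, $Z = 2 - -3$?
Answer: $-3060$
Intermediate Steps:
$Z = 5$ ($Z = 2 + 3 = 5$)
$V{\left(U \right)} = -4 - U^{2}$
$u{\left(K \right)} = -29 - K$ ($u{\left(K \right)} = \left(-4 - 5^{2}\right) - K = \left(-4 - 25\right) - K = -29 - K$)
$u{\left(1 \right)} 34 \cdot 3 = \left(-29 - 1\right) 34 \cdot 3 = \left(-30\right) 34 \cdot 3 = \left(-1020\right) 3 = -3060$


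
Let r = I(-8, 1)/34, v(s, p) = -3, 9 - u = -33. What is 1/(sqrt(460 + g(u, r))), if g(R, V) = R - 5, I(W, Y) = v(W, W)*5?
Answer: sqrt(497)/497 ≈ 0.044856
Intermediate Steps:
u = 42 (u = 9 - 1*(-33) = 9 + 33 = 42)
I(W, Y) = -15 (I(W, Y) = -3*5 = -15)
r = -15/34 ≈ -0.44118
g(R, V) = -5 + R
1/(sqrt(460 + g(u, r))) = 1/(sqrt(460 + (-5 + 42))) = 1/(sqrt(460 + 37)) = 1/(sqrt(497)) = sqrt(497)/497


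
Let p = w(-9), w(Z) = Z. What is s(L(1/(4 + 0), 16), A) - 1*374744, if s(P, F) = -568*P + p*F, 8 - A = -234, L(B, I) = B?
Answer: -377064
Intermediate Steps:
p = -9
A = 242 (A = 8 - 1*(-234) = 8 + 234 = 242)
s(P, F) = -568*P - 9*F
s(L(1/(4 + 0), 16), A) - 1*374744 = (-568/(4 + 0) - 9*242) - 1*374744 = (-568/4 - 2178) - 374744 = (-568*¼ - 2178) - 374744 = (-142 - 2178) - 374744 = -2320 - 374744 = -377064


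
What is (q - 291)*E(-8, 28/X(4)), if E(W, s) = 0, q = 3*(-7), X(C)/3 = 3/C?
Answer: 0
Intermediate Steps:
X(C) = 9/C (X(C) = 3*(3/C) = 9/C)
q = -21
(q - 291)*E(-8, 28/X(4)) = (-21 - 291)*0 = -312*0 = 0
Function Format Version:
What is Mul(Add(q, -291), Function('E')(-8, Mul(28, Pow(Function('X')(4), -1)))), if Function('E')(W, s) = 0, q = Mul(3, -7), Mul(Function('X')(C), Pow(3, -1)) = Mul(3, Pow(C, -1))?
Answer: 0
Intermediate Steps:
Function('X')(C) = Mul(9, Pow(C, -1)) (Function('X')(C) = Mul(3, Mul(3, Pow(C, -1))) = Mul(9, Pow(C, -1)))
q = -21
Mul(Add(q, -291), Function('E')(-8, Mul(28, Pow(Function('X')(4), -1)))) = Mul(Add(-21, -291), 0) = Mul(-312, 0) = 0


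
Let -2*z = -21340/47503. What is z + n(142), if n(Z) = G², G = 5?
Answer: 1198245/47503 ≈ 25.225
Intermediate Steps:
n(Z) = 25 (n(Z) = 5² = 25)
z = 10670/47503 (z = -(-10670)/47503 = -½*(-21340/47503) = 10670/47503 ≈ 0.22462)
z + n(142) = 10670/47503 + 25 = 1198245/47503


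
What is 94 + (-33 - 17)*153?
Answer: -7556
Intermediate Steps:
94 + (-33 - 17)*153 = 94 - 50*153 = 94 - 7650 = -7556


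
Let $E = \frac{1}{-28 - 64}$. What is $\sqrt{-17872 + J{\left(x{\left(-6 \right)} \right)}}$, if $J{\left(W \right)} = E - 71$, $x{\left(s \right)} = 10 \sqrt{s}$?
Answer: $\frac{i \sqrt{37967411}}{46} \approx 133.95 i$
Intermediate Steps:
$E = - \frac{1}{92}$ ($E = \frac{1}{-92} = - \frac{1}{92} \approx -0.01087$)
$J{\left(W \right)} = - \frac{6533}{92}$ ($J{\left(W \right)} = - \frac{1}{92} - 71 = - \frac{6533}{92}$)
$\sqrt{-17872 + J{\left(x{\left(-6 \right)} \right)}} = \sqrt{-17872 - \frac{6533}{92}} = \sqrt{- \frac{1650757}{92}} = \frac{i \sqrt{37967411}}{46}$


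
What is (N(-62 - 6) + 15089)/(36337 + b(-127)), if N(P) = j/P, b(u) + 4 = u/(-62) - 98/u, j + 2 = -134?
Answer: 118826534/286108247 ≈ 0.41532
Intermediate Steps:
j = -136 (j = -2 - 134 = -136)
b(u) = -4 - 98/u - u/62 (b(u) = -4 + (u/(-62) - 98/u) = -4 + (u*(-1/62) - 98/u) = -4 + (-u/62 - 98/u) = -4 + (-98/u - u/62) = -4 - 98/u - u/62)
N(P) = -136/P
(N(-62 - 6) + 15089)/(36337 + b(-127)) = (-136/(-62 - 6) + 15089)/(36337 + (-4 - 98/(-127) - 1/62*(-127))) = (-136/(-68) + 15089)/(36337 + (-4 - 98*(-1/127) + 127/62)) = (-136*(-1/68) + 15089)/(36337 + (-4 + 98/127 + 127/62)) = (2 + 15089)/(36337 - 9291/7874) = 15091/(286108247/7874) = 15091*(7874/286108247) = 118826534/286108247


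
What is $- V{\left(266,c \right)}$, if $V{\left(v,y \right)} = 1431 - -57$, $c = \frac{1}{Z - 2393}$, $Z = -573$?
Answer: $-1488$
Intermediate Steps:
$c = - \frac{1}{2966}$ ($c = \frac{1}{-573 - 2393} = \frac{1}{-2966} = - \frac{1}{2966} \approx -0.00033715$)
$V{\left(v,y \right)} = 1488$ ($V{\left(v,y \right)} = 1431 + 57 = 1488$)
$- V{\left(266,c \right)} = \left(-1\right) 1488 = -1488$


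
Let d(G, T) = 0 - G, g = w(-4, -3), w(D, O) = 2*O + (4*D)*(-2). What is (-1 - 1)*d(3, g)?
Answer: 6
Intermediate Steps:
w(D, O) = -8*D + 2*O (w(D, O) = 2*O - 8*D = -8*D + 2*O)
g = 26 (g = -8*(-4) + 2*(-3) = 32 - 6 = 26)
d(G, T) = -G
(-1 - 1)*d(3, g) = (-1 - 1)*(-1*3) = -2*(-3) = 6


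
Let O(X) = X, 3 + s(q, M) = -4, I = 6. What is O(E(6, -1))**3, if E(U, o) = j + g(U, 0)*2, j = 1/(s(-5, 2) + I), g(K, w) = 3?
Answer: 125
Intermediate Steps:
s(q, M) = -7 (s(q, M) = -3 - 4 = -7)
j = -1 (j = 1/(-7 + 6) = 1/(-1) = -1)
E(U, o) = 5 (E(U, o) = -1 + 3*2 = -1 + 6 = 5)
O(E(6, -1))**3 = 5**3 = 125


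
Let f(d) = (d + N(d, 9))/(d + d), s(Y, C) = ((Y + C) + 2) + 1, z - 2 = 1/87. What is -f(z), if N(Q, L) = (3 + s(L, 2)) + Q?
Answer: -1829/350 ≈ -5.2257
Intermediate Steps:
z = 175/87 (z = 2 + 1/87 = 175/87 ≈ 2.0115)
s(Y, C) = 3 + C + Y (s(Y, C) = ((C + Y) + 2) + 1 = (2 + C + Y) + 1 = 3 + C + Y)
N(Q, L) = 8 + L + Q (N(Q, L) = (3 + (3 + 2 + L)) + Q = (3 + (5 + L)) + Q = (8 + L) + Q = 8 + L + Q)
f(d) = (17 + 2*d)/(2*d) (f(d) = (d + (8 + 9 + d))/(d + d) = (d + (17 + d))/((2*d)) = (17 + 2*d)*(1/(2*d)) = (17 + 2*d)/(2*d))
-f(z) = -(17/2 + 175/87)/175/87 = -87*1829/(175*174) = -1*1829/350 = -1829/350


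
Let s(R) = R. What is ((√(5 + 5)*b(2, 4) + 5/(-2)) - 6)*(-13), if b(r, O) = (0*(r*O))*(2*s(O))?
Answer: 221/2 ≈ 110.50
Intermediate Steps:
b(r, O) = 0 (b(r, O) = (0*(r*O))*(2*O) = (0*(O*r))*(2*O) = 0*(2*O) = 0)
((√(5 + 5)*b(2, 4) + 5/(-2)) - 6)*(-13) = ((√(5 + 5)*0 + 5/(-2)) - 6)*(-13) = ((√10*0 + 5*(-½)) - 6)*(-13) = ((0 - 5/2) - 6)*(-13) = (-5/2 - 6)*(-13) = -17/2*(-13) = 221/2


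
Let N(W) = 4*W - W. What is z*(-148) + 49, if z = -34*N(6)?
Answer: 90625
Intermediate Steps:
N(W) = 3*W
z = -612 (z = -102*6 = -34*18 = -612)
z*(-148) + 49 = -612*(-148) + 49 = 90576 + 49 = 90625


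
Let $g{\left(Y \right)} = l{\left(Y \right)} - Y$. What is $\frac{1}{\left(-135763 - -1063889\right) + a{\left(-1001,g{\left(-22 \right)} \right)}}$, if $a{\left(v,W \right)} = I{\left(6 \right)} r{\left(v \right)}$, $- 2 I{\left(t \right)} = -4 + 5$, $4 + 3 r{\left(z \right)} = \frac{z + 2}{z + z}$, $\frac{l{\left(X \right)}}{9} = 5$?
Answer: $\frac{12012}{11148656521} \approx 1.0774 \cdot 10^{-6}$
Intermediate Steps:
$l{\left(X \right)} = 45$ ($l{\left(X \right)} = 9 \cdot 5 = 45$)
$r{\left(z \right)} = - \frac{4}{3} + \frac{2 + z}{6 z}$ ($r{\left(z \right)} = - \frac{4}{3} + \frac{\left(z + 2\right) \frac{1}{z + z}}{3} = - \frac{4}{3} + \frac{\left(2 + z\right) \frac{1}{2 z}}{3} = - \frac{4}{3} + \frac{\frac{1}{2} \frac{1}{z} \left(2 + z\right)}{3} = - \frac{4}{3} + \frac{2 + z}{6 z}$)
$g{\left(Y \right)} = 45 - Y$
$I{\left(t \right)} = - \frac{1}{2}$ ($I{\left(t \right)} = - \frac{-4 + 5}{2} = \left(- \frac{1}{2}\right) 1 = - \frac{1}{2}$)
$a{\left(v,W \right)} = - \frac{2 - 7 v}{12 v}$ ($a{\left(v,W \right)} = - \frac{\frac{1}{6} \frac{1}{v} \left(2 - 7 v\right)}{2} = - \frac{2 - 7 v}{12 v}$)
$\frac{1}{\left(-135763 - -1063889\right) + a{\left(-1001,g{\left(-22 \right)} \right)}} = \frac{1}{\left(-135763 - -1063889\right) + \frac{-2 + 7 \left(-1001\right)}{12 \left(-1001\right)}} = \frac{1}{\left(-135763 + 1063889\right) + \frac{1}{12} \left(- \frac{1}{1001}\right) \left(-2 - 7007\right)} = \frac{1}{928126 + \frac{1}{12} \left(- \frac{1}{1001}\right) \left(-7009\right)} = \frac{1}{928126 + \frac{7009}{12012}} = \frac{1}{\frac{11148656521}{12012}} = \frac{12012}{11148656521}$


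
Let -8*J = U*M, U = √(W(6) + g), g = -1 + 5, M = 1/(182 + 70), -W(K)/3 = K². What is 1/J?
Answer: 504*I*√26/13 ≈ 197.69*I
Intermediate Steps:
W(K) = -3*K²
M = 1/252 ≈ 0.0039683
g = 4
U = 2*I*√26 (U = √(-3*6² + 4) = √(-3*36 + 4) = √(-108 + 4) = √(-104) = 2*I*√26 ≈ 10.198*I)
J = -I*√26/1008 (J = -2*I*√26/(8*252) = -I*√26/1008 ≈ -0.0050585*I)
1/J = 1/(-I*√26/1008) = 504*I*√26/13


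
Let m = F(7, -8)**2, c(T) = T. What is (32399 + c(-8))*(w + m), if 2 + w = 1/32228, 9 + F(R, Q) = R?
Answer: 2087826687/32228 ≈ 64783.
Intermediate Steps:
F(R, Q) = -9 + R
w = -64455/32228 (w = -2 + 1/32228 = -64455/32228 ≈ -2.0000)
m = 4 (m = (-9 + 7)**2 = (-2)**2 = 4)
(32399 + c(-8))*(w + m) = (32399 - 8)*(-64455/32228 + 4) = 32391*(64457/32228) = 2087826687/32228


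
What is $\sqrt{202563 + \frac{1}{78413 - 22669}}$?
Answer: $\frac{\sqrt{9835046201383}}{6968} \approx 450.07$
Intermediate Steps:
$\sqrt{202563 + \frac{1}{78413 - 22669}} = \sqrt{202563 + \frac{1}{55744}} = \sqrt{\frac{11291671873}{55744}} = \frac{\sqrt{9835046201383}}{6968}$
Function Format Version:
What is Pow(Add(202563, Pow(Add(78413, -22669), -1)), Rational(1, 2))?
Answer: Mul(Rational(1, 6968), Pow(9835046201383, Rational(1, 2))) ≈ 450.07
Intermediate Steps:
Pow(Add(202563, Pow(Add(78413, -22669), -1)), Rational(1, 2)) = Pow(Add(202563, Pow(55744, -1)), Rational(1, 2)) = Pow(Add(202563, Rational(1, 55744)), Rational(1, 2)) = Pow(Rational(11291671873, 55744), Rational(1, 2)) = Mul(Rational(1, 6968), Pow(9835046201383, Rational(1, 2)))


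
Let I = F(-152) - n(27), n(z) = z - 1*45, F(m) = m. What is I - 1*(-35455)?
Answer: 35321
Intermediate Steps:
n(z) = -45 + z (n(z) = z - 45 = -45 + z)
I = -134 (I = -152 - (-45 + 27) = -152 - 1*(-18) = -152 + 18 = -134)
I - 1*(-35455) = -134 - 1*(-35455) = -134 + 35455 = 35321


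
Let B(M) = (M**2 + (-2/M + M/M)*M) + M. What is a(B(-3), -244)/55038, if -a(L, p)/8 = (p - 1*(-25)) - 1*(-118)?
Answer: 404/27519 ≈ 0.014681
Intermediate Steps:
B(M) = M + M**2 + M*(1 - 2/M) (B(M) = (M**2 + (-2/M + 1)*M) + M = (M**2 + (1 - 2/M)*M) + M = (M**2 + M*(1 - 2/M)) + M = M + M**2 + M*(1 - 2/M))
a(L, p) = -1144 - 8*p (a(L, p) = -8*((p - 1*(-25)) - 1*(-118)) = -8*((p + 25) + 118) = -8*((25 + p) + 118) = -8*(143 + p) = -1144 - 8*p)
a(B(-3), -244)/55038 = (-1144 - 8*(-244))/55038 = (-1144 + 1952)*(1/55038) = 808*(1/55038) = 404/27519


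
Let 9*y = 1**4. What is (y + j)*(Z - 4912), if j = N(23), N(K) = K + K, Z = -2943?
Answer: -3259825/9 ≈ -3.6220e+5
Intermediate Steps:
y = 1/9 (y = (1/9)*1**4 = (1/9)*1 = 1/9 ≈ 0.11111)
N(K) = 2*K
j = 46 (j = 2*23 = 46)
(y + j)*(Z - 4912) = (1/9 + 46)*(-2943 - 4912) = (415/9)*(-7855) = -3259825/9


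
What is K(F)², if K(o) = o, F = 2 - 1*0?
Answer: 4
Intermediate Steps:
F = 2 (F = 2 + 0 = 2)
K(F)² = 2² = 4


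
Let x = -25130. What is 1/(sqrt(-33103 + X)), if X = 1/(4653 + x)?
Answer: -I*sqrt(3470084288241)/338925066 ≈ -0.0054962*I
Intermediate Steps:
X = -1/20477 (X = 1/(4653 - 25130) = 1/(-20477) = -1/20477 ≈ -4.8835e-5)
1/(sqrt(-33103 + X)) = 1/(sqrt(-33103 - 1/20477)) = 1/(sqrt(-677850132/20477)) = 1/(2*I*sqrt(3470084288241)/20477) = -I*sqrt(3470084288241)/338925066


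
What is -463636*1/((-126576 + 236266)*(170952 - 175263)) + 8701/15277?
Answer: 2060778036881/3612044917215 ≈ 0.57053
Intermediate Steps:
-463636*1/((-126576 + 236266)*(170952 - 175263)) + 8701/15277 = -463636/((-4311*109690)) + 8701*(1/15277) = -463636/(-472873590) + 8701/15277 = -463636*(-1/472873590) + 8701/15277 = 231818/236436795 + 8701/15277 = 2060778036881/3612044917215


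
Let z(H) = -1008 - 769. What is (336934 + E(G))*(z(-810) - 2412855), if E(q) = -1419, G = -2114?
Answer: -810145255480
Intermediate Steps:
z(H) = -1777
(336934 + E(G))*(z(-810) - 2412855) = (336934 - 1419)*(-1777 - 2412855) = 335515*(-2414632) = -810145255480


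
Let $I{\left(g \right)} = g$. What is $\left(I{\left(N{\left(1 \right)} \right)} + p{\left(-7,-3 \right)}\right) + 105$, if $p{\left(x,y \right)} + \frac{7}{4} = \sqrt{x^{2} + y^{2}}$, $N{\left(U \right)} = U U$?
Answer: $\frac{417}{4} + \sqrt{58} \approx 111.87$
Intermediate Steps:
$N{\left(U \right)} = U^{2}$
$p{\left(x,y \right)} = - \frac{7}{4} + \sqrt{x^{2} + y^{2}}$
$\left(I{\left(N{\left(1 \right)} \right)} + p{\left(-7,-3 \right)}\right) + 105 = \left(1^{2} - \left(\frac{7}{4} - \sqrt{\left(-7\right)^{2} + \left(-3\right)^{2}}\right)\right) + 105 = \left(1 - \left(\frac{7}{4} - \sqrt{49 + 9}\right)\right) + 105 = \left(1 - \left(\frac{7}{4} - \sqrt{58}\right)\right) + 105 = \left(- \frac{3}{4} + \sqrt{58}\right) + 105 = \frac{417}{4} + \sqrt{58}$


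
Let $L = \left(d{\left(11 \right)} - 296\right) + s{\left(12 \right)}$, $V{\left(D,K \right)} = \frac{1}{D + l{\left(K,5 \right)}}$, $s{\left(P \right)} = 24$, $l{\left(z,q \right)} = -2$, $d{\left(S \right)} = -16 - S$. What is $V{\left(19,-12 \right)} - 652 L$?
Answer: $\frac{3314117}{17} \approx 1.9495 \cdot 10^{5}$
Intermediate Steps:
$V{\left(D,K \right)} = \frac{1}{-2 + D}$ ($V{\left(D,K \right)} = \frac{1}{D - 2} = \frac{1}{-2 + D}$)
$L = -299$ ($L = \left(\left(-16 - 11\right) - 296\right) + 24 = \left(-27 - 296\right) + 24 = -323 + 24 = -299$)
$V{\left(19,-12 \right)} - 652 L = \frac{1}{-2 + 19} - -194948 = \frac{1}{17} + 194948 = \frac{3314117}{17}$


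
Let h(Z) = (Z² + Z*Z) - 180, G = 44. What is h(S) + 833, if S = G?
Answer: 4525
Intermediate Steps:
S = 44
h(Z) = -180 + 2*Z² (h(Z) = (Z² + Z²) - 180 = 2*Z² - 180 = -180 + 2*Z²)
h(S) + 833 = (-180 + 2*44²) + 833 = (-180 + 2*1936) + 833 = (-180 + 3872) + 833 = 3692 + 833 = 4525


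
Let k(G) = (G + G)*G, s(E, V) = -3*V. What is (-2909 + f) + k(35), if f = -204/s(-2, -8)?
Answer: -935/2 ≈ -467.50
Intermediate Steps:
k(G) = 2*G² (k(G) = (2*G)*G = 2*G²)
f = -17/2 (f = -204/((-3*(-8))) = -204/24 = -204*1/24 = -17/2 ≈ -8.5000)
(-2909 + f) + k(35) = (-2909 - 17/2) + 2*35² = -5835/2 + 2*1225 = -5835/2 + 2450 = -935/2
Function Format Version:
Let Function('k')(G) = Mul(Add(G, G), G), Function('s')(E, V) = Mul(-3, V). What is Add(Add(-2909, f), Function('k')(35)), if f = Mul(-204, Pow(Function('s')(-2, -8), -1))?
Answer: Rational(-935, 2) ≈ -467.50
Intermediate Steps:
Function('k')(G) = Mul(2, Pow(G, 2)) (Function('k')(G) = Mul(Mul(2, G), G) = Mul(2, Pow(G, 2)))
f = Rational(-17, 2) (f = Mul(-204, Pow(Mul(-3, -8), -1)) = Mul(-204, Pow(24, -1)) = Mul(-204, Rational(1, 24)) = Rational(-17, 2) ≈ -8.5000)
Add(Add(-2909, f), Function('k')(35)) = Add(Add(-2909, Rational(-17, 2)), Mul(2, Pow(35, 2))) = Add(Rational(-5835, 2), Mul(2, 1225)) = Add(Rational(-5835, 2), 2450) = Rational(-935, 2)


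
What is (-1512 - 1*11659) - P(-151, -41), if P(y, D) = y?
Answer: -13020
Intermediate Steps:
(-1512 - 1*11659) - P(-151, -41) = (-1512 - 1*11659) - 1*(-151) = (-1512 - 11659) + 151 = -13171 + 151 = -13020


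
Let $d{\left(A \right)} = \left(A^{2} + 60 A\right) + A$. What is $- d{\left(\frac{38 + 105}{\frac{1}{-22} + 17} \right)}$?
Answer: $- \frac{81478254}{139129} \approx -585.63$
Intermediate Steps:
$d{\left(A \right)} = A^{2} + 61 A$
$- d{\left(\frac{38 + 105}{\frac{1}{-22} + 17} \right)} = - \frac{38 + 105}{\frac{1}{-22} + 17} \left(61 + \frac{38 + 105}{\frac{1}{-22} + 17}\right) = - \frac{143}{- \frac{1}{22} + 17} \left(61 + \frac{143}{- \frac{1}{22} + 17}\right) = - \frac{143}{\frac{373}{22}} \left(61 + \frac{143}{\frac{373}{22}}\right) = - 143 \cdot \frac{22}{373} \left(61 + 143 \cdot \frac{22}{373}\right) = - \frac{3146 \left(61 + \frac{3146}{373}\right)}{373} = - \frac{3146 \cdot 25899}{373 \cdot 373} = \left(-1\right) \frac{81478254}{139129} = - \frac{81478254}{139129}$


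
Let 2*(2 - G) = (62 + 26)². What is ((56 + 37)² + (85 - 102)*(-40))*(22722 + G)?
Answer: 175870308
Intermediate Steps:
G = -3870 (G = 2 - (62 + 26)²/2 = 2 - ½*88² = 2 - ½*7744 = 2 - 3872 = -3870)
((56 + 37)² + (85 - 102)*(-40))*(22722 + G) = ((56 + 37)² + (85 - 102)*(-40))*(22722 - 3870) = (93² - 17*(-40))*18852 = (8649 + 680)*18852 = 9329*18852 = 175870308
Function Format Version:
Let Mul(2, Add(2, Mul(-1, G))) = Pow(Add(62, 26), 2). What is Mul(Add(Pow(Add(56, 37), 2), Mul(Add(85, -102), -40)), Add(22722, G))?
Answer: 175870308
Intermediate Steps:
G = -3870 (G = Add(2, Mul(Rational(-1, 2), Pow(Add(62, 26), 2))) = Add(2, Mul(Rational(-1, 2), Pow(88, 2))) = Add(2, Mul(Rational(-1, 2), 7744)) = Add(2, -3872) = -3870)
Mul(Add(Pow(Add(56, 37), 2), Mul(Add(85, -102), -40)), Add(22722, G)) = Mul(Add(Pow(Add(56, 37), 2), Mul(Add(85, -102), -40)), Add(22722, -3870)) = Mul(Add(Pow(93, 2), Mul(-17, -40)), 18852) = Mul(Add(8649, 680), 18852) = Mul(9329, 18852) = 175870308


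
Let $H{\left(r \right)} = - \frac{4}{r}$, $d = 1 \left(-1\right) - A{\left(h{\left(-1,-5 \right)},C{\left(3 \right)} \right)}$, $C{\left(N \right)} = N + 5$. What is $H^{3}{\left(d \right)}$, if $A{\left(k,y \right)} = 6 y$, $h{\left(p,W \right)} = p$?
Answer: $\frac{64}{117649} \approx 0.00054399$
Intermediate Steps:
$C{\left(N \right)} = 5 + N$
$d = -49$ ($d = 1 \left(-1\right) - 6 \left(5 + 3\right) = -1 - 6 \cdot 8 = -1 - 48 = -49$)
$H^{3}{\left(d \right)} = \left(- \frac{4}{-49}\right)^{3} = \left(\left(-4\right) \left(- \frac{1}{49}\right)\right)^{3} = \left(\frac{4}{49}\right)^{3} = \frac{64}{117649}$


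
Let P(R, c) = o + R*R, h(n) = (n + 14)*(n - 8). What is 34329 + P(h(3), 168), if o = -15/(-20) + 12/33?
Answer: 1828425/44 ≈ 41555.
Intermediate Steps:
o = 49/44 (o = -15*(-1/20) + 12*(1/33) = 3/4 + 4/11 = 49/44 ≈ 1.1136)
h(n) = (-8 + n)*(14 + n) (h(n) = (14 + n)*(-8 + n) = (-8 + n)*(14 + n))
P(R, c) = 49/44 + R**2 (P(R, c) = 49/44 + R*R = 49/44 + R**2)
34329 + P(h(3), 168) = 34329 + (49/44 + (-112 + 3**2 + 6*3)**2) = 34329 + (49/44 + (-112 + 9 + 18)**2) = 34329 + (49/44 + (-85)**2) = 34329 + (49/44 + 7225) = 34329 + 317949/44 = 1828425/44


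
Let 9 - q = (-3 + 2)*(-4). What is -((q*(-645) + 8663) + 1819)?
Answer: -7257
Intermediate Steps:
q = 5 (q = 9 - (-3 + 2)*(-4) = 9 - (-1)*(-4) = 9 - 1*4 = 9 - 4 = 5)
-((q*(-645) + 8663) + 1819) = -((5*(-645) + 8663) + 1819) = -((-3225 + 8663) + 1819) = -(5438 + 1819) = -1*7257 = -7257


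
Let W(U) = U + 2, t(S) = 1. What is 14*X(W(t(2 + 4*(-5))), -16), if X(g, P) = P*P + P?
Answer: 3360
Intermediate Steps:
W(U) = 2 + U
X(g, P) = P + P² (X(g, P) = P² + P = P + P²)
14*X(W(t(2 + 4*(-5))), -16) = 14*(-16*(1 - 16)) = 14*(-16*(-15)) = 14*240 = 3360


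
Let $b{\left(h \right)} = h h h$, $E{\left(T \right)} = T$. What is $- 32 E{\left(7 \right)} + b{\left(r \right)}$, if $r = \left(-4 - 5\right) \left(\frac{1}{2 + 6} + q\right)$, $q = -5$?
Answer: $\frac{43128863}{512} \approx 84236.0$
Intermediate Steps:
$r = \frac{351}{8}$ ($r = \left(-4 - 5\right) \left(\frac{1}{2 + 6} - 5\right) = - 9 \left(\frac{1}{8} - 5\right) = \left(-9\right) \left(- \frac{39}{8}\right) = \frac{351}{8} \approx 43.875$)
$b{\left(h \right)} = h^{3}$ ($b{\left(h \right)} = h^{2} h = h^{3}$)
$- 32 E{\left(7 \right)} + b{\left(r \right)} = \left(-32\right) 7 + \left(\frac{351}{8}\right)^{3} = -224 + \frac{43243551}{512} = \frac{43128863}{512}$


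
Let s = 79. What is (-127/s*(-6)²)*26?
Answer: -118872/79 ≈ -1504.7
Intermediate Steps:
(-127/s*(-6)²)*26 = (-127/79*(-6)²)*26 = (-127*1/79*36)*26 = -127/79*36*26 = -4572/79*26 = -118872/79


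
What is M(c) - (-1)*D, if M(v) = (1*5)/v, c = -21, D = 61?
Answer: 1276/21 ≈ 60.762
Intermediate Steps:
M(v) = 5/v
M(c) - (-1)*D = 5/(-21) - (-1)*61 = 5*(-1/21) - 1*(-61) = -5/21 + 61 = 1276/21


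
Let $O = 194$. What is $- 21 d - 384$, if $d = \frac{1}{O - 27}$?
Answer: $- \frac{64149}{167} \approx -384.13$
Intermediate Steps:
$d = \frac{1}{167}$ ($d = \frac{1}{194 - 27} = \frac{1}{167} \approx 0.005988$)
$- 21 d - 384 = \left(-21\right) \frac{1}{167} - 384 = - \frac{21}{167} - 384 = - \frac{64149}{167}$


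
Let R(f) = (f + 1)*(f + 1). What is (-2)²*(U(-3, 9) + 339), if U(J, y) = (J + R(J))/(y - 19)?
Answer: 6778/5 ≈ 1355.6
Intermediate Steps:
R(f) = (1 + f)² (R(f) = (1 + f)*(1 + f) = (1 + f)²)
U(J, y) = (J + (1 + J)²)/(-19 + y) (U(J, y) = (J + (1 + J)²)/(y - 19) = (J + (1 + J)²)/(-19 + y))
(-2)²*(U(-3, 9) + 339) = (-2)²*((-3 + (1 - 3)²)/(-19 + 9) + 339) = 4*((-3 + (-2)²)/(-10) + 339) = 4*(-(-3 + 4)/10 + 339) = 4*(-⅒*1 + 339) = 4*(-⅒ + 339) = 4*(3389/10) = 6778/5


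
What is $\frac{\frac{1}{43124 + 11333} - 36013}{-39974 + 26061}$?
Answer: $\frac{1961159940}{757660241} \approx 2.5884$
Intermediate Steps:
$\frac{\frac{1}{43124 + 11333} - 36013}{-39974 + 26061} = \frac{\frac{1}{54457} - 36013}{-13913} = \left(\frac{1}{54457} - 36013\right) \left(- \frac{1}{13913}\right) = \left(- \frac{1961159940}{54457}\right) \left(- \frac{1}{13913}\right) = \frac{1961159940}{757660241}$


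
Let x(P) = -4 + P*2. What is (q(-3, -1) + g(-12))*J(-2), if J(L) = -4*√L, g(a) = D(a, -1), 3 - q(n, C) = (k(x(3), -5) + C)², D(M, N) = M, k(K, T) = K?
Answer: 40*I*√2 ≈ 56.569*I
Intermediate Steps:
x(P) = -4 + 2*P
q(n, C) = 3 - (2 + C)² (q(n, C) = 3 - ((-4 + 2*3) + C)² = 3 - ((-4 + 6) + C)² = 3 - (2 + C)²)
g(a) = a
(q(-3, -1) + g(-12))*J(-2) = ((3 - (2 - 1)²) - 12)*(-4*I*√2) = ((3 - 1*1²) - 12)*(-4*I*√2) = ((3 - 1*1) - 12)*(-4*I*√2) = ((3 - 1) - 12)*(-4*I*√2) = (2 - 12)*(-4*I*√2) = -(-40)*I*√2 = 40*I*√2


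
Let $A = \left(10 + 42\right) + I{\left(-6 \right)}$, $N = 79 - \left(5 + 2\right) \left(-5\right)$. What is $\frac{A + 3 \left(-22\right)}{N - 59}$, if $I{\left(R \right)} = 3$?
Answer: $- \frac{1}{5} \approx -0.2$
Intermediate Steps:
$N = 114$ ($N = 79 - 7 \left(-5\right) = 79 - -35 = 79 + 35 = 114$)
$A = 55$ ($A = \left(10 + 42\right) + 3 = 52 + 3 = 55$)
$\frac{A + 3 \left(-22\right)}{N - 59} = \frac{55 + 3 \left(-22\right)}{114 - 59} = \frac{55 - 66}{55} = \frac{1}{55} \left(-11\right) = - \frac{1}{5}$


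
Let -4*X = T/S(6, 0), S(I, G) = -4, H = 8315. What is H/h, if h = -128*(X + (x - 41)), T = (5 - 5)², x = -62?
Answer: 8315/13184 ≈ 0.63069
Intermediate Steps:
T = 0 (T = 0² = 0)
X = 0 (X = -0/(-4) = -0*(-1)/4 = -¼*0 = 0)
h = 13184 (h = -128*(0 + (-62 - 41)) = -128*(0 - 103) = -128*(-103) = 13184)
H/h = 8315/13184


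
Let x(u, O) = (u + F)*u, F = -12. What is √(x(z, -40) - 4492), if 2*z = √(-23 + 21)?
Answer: √(-17970 - 24*I*√2)/2 ≈ 0.063298 - 67.026*I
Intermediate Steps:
z = I*√2/2 (z = √(-23 + 21)/2 = √(-2)/2 = (I*√2)/2 = I*√2/2 ≈ 0.70711*I)
x(u, O) = u*(-12 + u) (x(u, O) = (u - 12)*u = (-12 + u)*u = u*(-12 + u))
√(x(z, -40) - 4492) = √((I*√2/2)*(-12 + I*√2/2) - 4492) = √(I*√2*(-12 + I*√2/2)/2 - 4492) = √(-4492 + I*√2*(-12 + I*√2/2)/2)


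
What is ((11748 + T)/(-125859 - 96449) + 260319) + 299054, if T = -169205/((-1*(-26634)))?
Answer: 3312019963145429/5920951272 ≈ 5.5937e+5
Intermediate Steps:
T = -169205/26634 ≈ -6.3530
((11748 + T)/(-125859 - 96449) + 260319) + 299054 = ((11748 - 169205/26634)/(-125859 - 96449) + 260319) + 299054 = ((312727027/26634)/(-222308) + 260319) + 299054 = ((312727027/26634)*(-1/222308) + 260319) + 299054 = (-312727027/5920951272 + 260319) + 299054 = 1541335801448741/5920951272 + 299054 = 3312019963145429/5920951272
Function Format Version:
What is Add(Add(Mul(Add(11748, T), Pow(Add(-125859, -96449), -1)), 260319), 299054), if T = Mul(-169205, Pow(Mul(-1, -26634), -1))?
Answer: Rational(3312019963145429, 5920951272) ≈ 5.5937e+5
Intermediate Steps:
T = Rational(-169205, 26634) (T = Mul(-169205, Pow(26634, -1)) = Mul(-169205, Rational(1, 26634)) = Rational(-169205, 26634) ≈ -6.3530)
Add(Add(Mul(Add(11748, T), Pow(Add(-125859, -96449), -1)), 260319), 299054) = Add(Add(Mul(Add(11748, Rational(-169205, 26634)), Pow(Add(-125859, -96449), -1)), 260319), 299054) = Add(Add(Mul(Rational(312727027, 26634), Pow(-222308, -1)), 260319), 299054) = Add(Add(Mul(Rational(312727027, 26634), Rational(-1, 222308)), 260319), 299054) = Add(Add(Rational(-312727027, 5920951272), 260319), 299054) = Add(Rational(1541335801448741, 5920951272), 299054) = Rational(3312019963145429, 5920951272)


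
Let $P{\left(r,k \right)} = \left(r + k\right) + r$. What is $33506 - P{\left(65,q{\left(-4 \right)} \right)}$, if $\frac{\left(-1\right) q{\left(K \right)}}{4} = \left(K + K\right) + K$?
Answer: $33328$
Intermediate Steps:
$q{\left(K \right)} = - 12 K$ ($q{\left(K \right)} = - 4 \left(\left(K + K\right) + K\right) = - 4 \left(2 K + K\right) = - 4 \cdot 3 K = - 12 K$)
$P{\left(r,k \right)} = k + 2 r$ ($P{\left(r,k \right)} = \left(k + r\right) + r = k + 2 r$)
$33506 - P{\left(65,q{\left(-4 \right)} \right)} = 33506 - \left(\left(-12\right) \left(-4\right) + 2 \cdot 65\right) = 33506 - \left(48 + 130\right) = 33506 - 178 = 33328$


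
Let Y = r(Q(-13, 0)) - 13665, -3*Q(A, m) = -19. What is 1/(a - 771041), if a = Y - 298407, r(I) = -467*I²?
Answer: -9/9916604 ≈ -9.0757e-7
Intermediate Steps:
Q(A, m) = 19/3 (Q(A, m) = -⅓*(-19) = 19/3)
Y = -291572/9 (Y = -467*(19/3)² - 13665 = -467*361/9 - 13665 = -168587/9 - 13665 = -291572/9 ≈ -32397.)
a = -2977235/9 (a = -291572/9 - 298407 = -2977235/9 ≈ -3.3080e+5)
1/(a - 771041) = 1/(-2977235/9 - 771041) = 1/(-9916604/9) = -9/9916604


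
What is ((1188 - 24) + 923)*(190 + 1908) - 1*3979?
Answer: 4374547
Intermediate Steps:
((1188 - 24) + 923)*(190 + 1908) - 1*3979 = (1164 + 923)*2098 - 3979 = 2087*2098 - 3979 = 4378526 - 3979 = 4374547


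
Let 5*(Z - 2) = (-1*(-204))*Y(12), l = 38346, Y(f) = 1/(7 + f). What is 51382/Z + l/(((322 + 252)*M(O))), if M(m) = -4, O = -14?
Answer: 399726197/32308 ≈ 12372.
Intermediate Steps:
Z = 394/95 (Z = 2 + ((-1*(-204))/(7 + 12))/5 = 2 + (204/19)/5 = 2 + (204*(1/19))/5 = 2 + (1/5)*(204/19) = 2 + 204/95 = 394/95 ≈ 4.1474)
51382/Z + l/(((322 + 252)*M(O))) = 51382/(394/95) + 38346/(((322 + 252)*(-4))) = 51382*(95/394) + 38346/((574*(-4))) = 2440645/197 + 38346/(-2296) = 2440645/197 + 38346*(-1/2296) = 2440645/197 - 2739/164 = 399726197/32308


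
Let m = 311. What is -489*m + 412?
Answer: -151667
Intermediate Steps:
-489*m + 412 = -489*311 + 412 = -152079 + 412 = -151667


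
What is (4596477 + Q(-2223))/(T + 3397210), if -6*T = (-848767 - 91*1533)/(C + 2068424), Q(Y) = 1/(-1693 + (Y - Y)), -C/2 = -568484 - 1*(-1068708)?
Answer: 4986488168415936/3685463506476079 ≈ 1.3530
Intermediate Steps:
C = -1000448 (C = -2*(-568484 - 1*(-1068708)) = -2*(-568484 + 1068708) = -2*500224 = -1000448)
Q(Y) = -1/1693 (Q(Y) = 1/(-1693 + 0) = 1/(-1693) = -1/1693)
T = 494135/3203928 (T = -(-848767 - 91*1533)/(6*(-1000448 + 2068424)) = -(-848767 - 139503)/(6*1067976) = -(-494135)/(3*1067976) = -⅙*(-494135/533988) = 494135/3203928 ≈ 0.15423)
(4596477 + Q(-2223))/(T + 3397210) = (4596477 - 1/1693)/(494135/3203928 + 3397210) = 7781835560/(1693*(10884416735015/3203928)) = (7781835560/1693)*(3203928/10884416735015) = 4986488168415936/3685463506476079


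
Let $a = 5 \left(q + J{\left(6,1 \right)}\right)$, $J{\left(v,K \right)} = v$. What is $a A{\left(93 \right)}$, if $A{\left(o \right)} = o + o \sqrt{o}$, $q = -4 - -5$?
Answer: $3255 + 3255 \sqrt{93} \approx 34645.0$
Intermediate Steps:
$q = 1$ ($q = -4 + 5 = 1$)
$A{\left(o \right)} = o + o^{\frac{3}{2}}$
$a = 35$ ($a = 5 \left(1 + 6\right) = 5 \cdot 7 = 35$)
$a A{\left(93 \right)} = 35 \left(93 + 93^{\frac{3}{2}}\right) = 35 \left(93 + 93 \sqrt{93}\right) = 3255 + 3255 \sqrt{93}$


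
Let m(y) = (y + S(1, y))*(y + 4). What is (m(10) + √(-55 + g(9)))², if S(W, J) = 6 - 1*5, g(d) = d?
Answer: (154 + I*√46)² ≈ 23670.0 + 2089.0*I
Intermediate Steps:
S(W, J) = 1 (S(W, J) = 6 - 5 = 1)
m(y) = (1 + y)*(4 + y) (m(y) = (y + 1)*(y + 4) = (1 + y)*(4 + y))
(m(10) + √(-55 + g(9)))² = ((4 + 10² + 5*10) + √(-55 + 9))² = ((4 + 100 + 50) + √(-46))² = (154 + I*√46)²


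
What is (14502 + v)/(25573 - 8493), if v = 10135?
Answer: 24637/17080 ≈ 1.4424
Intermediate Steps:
(14502 + v)/(25573 - 8493) = (14502 + 10135)/(25573 - 8493) = 24637/17080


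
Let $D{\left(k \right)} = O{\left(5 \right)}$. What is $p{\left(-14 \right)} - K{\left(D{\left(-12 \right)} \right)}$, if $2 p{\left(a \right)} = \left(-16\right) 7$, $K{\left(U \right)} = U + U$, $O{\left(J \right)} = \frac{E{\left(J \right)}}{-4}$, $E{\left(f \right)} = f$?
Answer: $- \frac{107}{2} \approx -53.5$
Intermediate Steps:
$O{\left(J \right)} = - \frac{J}{4}$ ($O{\left(J \right)} = \frac{J}{-4} = J \left(- \frac{1}{4}\right) = - \frac{J}{4}$)
$D{\left(k \right)} = - \frac{5}{4}$ ($D{\left(k \right)} = \left(- \frac{1}{4}\right) 5 = - \frac{5}{4}$)
$K{\left(U \right)} = 2 U$
$p{\left(a \right)} = -56$ ($p{\left(a \right)} = \frac{\left(-16\right) 7}{2} = \frac{1}{2} \left(-112\right) = -56$)
$p{\left(-14 \right)} - K{\left(D{\left(-12 \right)} \right)} = -56 - 2 \left(- \frac{5}{4}\right) = -56 - - \frac{5}{2} = -56 + \frac{5}{2} = - \frac{107}{2}$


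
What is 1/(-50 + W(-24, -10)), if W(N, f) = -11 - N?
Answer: -1/37 ≈ -0.027027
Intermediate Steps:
1/(-50 + W(-24, -10)) = 1/(-50 + (-11 - 1*(-24))) = 1/(-50 + (-11 + 24)) = 1/(-50 + 13) = 1/(-37) = -1/37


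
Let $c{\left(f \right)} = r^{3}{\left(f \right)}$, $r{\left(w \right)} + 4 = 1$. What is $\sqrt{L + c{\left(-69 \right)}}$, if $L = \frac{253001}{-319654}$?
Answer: $\frac{i \sqrt{2839697133986}}{319654} \approx 5.2718 i$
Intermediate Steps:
$r{\left(w \right)} = -3$ ($r{\left(w \right)} = -4 + 1 = -3$)
$c{\left(f \right)} = -27$ ($c{\left(f \right)} = \left(-3\right)^{3} = -27$)
$L = - \frac{253001}{319654}$ ($L = 253001 \left(- \frac{1}{319654}\right) = - \frac{253001}{319654} \approx -0.79148$)
$\sqrt{L + c{\left(-69 \right)}} = \sqrt{- \frac{253001}{319654} - 27} = \sqrt{- \frac{8883659}{319654}} = \frac{i \sqrt{2839697133986}}{319654}$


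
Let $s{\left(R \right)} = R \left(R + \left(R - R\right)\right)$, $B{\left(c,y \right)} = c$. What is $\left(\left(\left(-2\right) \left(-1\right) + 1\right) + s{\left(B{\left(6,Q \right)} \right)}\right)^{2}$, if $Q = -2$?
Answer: $1521$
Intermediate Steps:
$s{\left(R \right)} = R^{2}$ ($s{\left(R \right)} = R \left(R + 0\right) = R R = R^{2}$)
$\left(\left(\left(-2\right) \left(-1\right) + 1\right) + s{\left(B{\left(6,Q \right)} \right)}\right)^{2} = \left(\left(\left(-2\right) \left(-1\right) + 1\right) + 6^{2}\right)^{2} = \left(\left(2 + 1\right) + 36\right)^{2} = \left(3 + 36\right)^{2} = 39^{2} = 1521$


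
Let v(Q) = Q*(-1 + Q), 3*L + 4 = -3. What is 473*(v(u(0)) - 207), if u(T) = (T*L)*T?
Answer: -97911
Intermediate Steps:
L = -7/3 (L = -4/3 + (⅓)*(-3) = -4/3 - 1 = -7/3 ≈ -2.3333)
u(T) = -7*T²/3 (u(T) = (T*(-7/3))*T = (-7*T/3)*T = -7*T²/3)
473*(v(u(0)) - 207) = 473*((-7/3*0²)*(-1 - 7/3*0²) - 207) = 473*((-7/3*0)*(-1 - 7/3*0) - 207) = 473*(0*(-1 + 0) - 207) = 473*(0*(-1) - 207) = 473*(0 - 207) = 473*(-207) = -97911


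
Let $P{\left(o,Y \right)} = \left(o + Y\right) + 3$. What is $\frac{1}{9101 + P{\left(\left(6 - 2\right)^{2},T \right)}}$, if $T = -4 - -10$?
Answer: $\frac{1}{9126} \approx 0.00010958$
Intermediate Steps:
$T = 6$ ($T = -4 + 10 = 6$)
$P{\left(o,Y \right)} = 3 + Y + o$ ($P{\left(o,Y \right)} = \left(Y + o\right) + 3 = 3 + Y + o$)
$\frac{1}{9101 + P{\left(\left(6 - 2\right)^{2},T \right)}} = \frac{1}{9101 + \left(3 + 6 + \left(6 - 2\right)^{2}\right)} = \frac{1}{9101 + \left(3 + 6 + 4^{2}\right)} = \frac{1}{9101 + \left(3 + 6 + 16\right)} = \frac{1}{9101 + 25} = \frac{1}{9126}$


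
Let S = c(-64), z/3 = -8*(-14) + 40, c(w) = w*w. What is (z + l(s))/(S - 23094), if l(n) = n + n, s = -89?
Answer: -139/9499 ≈ -0.014633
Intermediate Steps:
c(w) = w²
l(n) = 2*n
z = 456 (z = 3*(-8*(-14) + 40) = 3*(112 + 40) = 3*152 = 456)
S = 4096 (S = (-64)² = 4096)
(z + l(s))/(S - 23094) = (456 + 2*(-89))/(4096 - 23094) = (456 - 178)/(-18998) = 278*(-1/18998) = -139/9499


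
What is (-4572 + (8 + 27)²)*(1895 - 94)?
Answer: -6027947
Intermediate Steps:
(-4572 + (8 + 27)²)*(1895 - 94) = (-4572 + 35²)*1801 = (-4572 + 1225)*1801 = -3347*1801 = -6027947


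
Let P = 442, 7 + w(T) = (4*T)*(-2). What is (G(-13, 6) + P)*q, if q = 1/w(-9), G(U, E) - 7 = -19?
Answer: 86/13 ≈ 6.6154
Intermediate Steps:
G(U, E) = -12 (G(U, E) = 7 - 19 = -12)
w(T) = -7 - 8*T (w(T) = -7 + (4*T)*(-2) = -7 - 8*T)
q = 1/65 (q = 1/(-7 - 8*(-9)) = 1/(-7 + 72) = 1/65 ≈ 0.015385)
(G(-13, 6) + P)*q = (-12 + 442)*(1/65) = 430*(1/65) = 86/13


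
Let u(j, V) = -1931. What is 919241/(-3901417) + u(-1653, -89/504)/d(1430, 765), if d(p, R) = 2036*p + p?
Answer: -206553841349/874190507190 ≈ -0.23628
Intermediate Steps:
d(p, R) = 2037*p
919241/(-3901417) + u(-1653, -89/504)/d(1430, 765) = 919241/(-3901417) - 1931/(2037*1430) = 919241*(-1/3901417) - 1931/2912910 = -919241/3901417 - 1931*1/2912910 = -919241/3901417 - 1931/2912910 = -206553841349/874190507190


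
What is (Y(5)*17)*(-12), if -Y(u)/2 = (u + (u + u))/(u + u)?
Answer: 612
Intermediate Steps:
Y(u) = -3 (Y(u) = -2*(u + (u + u))/(u + u) = -2*(u + 2*u)/(2*u) = -2*3*u*1/(2*u) = -2*3/2 = -3)
(Y(5)*17)*(-12) = -3*17*(-12) = -51*(-12) = 612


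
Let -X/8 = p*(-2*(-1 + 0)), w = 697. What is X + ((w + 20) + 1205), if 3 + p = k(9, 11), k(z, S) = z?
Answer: 1826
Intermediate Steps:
p = 6 (p = -3 + 9 = 6)
X = -96 (X = -48*(-2*(-1 + 0)) = -48*(-2*(-1)) = -48*2 = -8*12 = -96)
X + ((w + 20) + 1205) = -96 + ((697 + 20) + 1205) = -96 + (717 + 1205) = -96 + 1922 = 1826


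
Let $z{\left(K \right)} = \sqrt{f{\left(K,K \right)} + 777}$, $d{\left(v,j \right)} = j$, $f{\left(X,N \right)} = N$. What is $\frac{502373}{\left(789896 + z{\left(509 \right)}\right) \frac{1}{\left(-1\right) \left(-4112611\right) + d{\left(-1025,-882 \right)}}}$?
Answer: $\frac{815813132677303316}{311967844765} - \frac{2065621632917 \sqrt{1286}}{623935689530} \approx 2.6149 \cdot 10^{6}$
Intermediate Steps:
$z{\left(K \right)} = \sqrt{777 + K}$ ($z{\left(K \right)} = \sqrt{K + 777} = \sqrt{777 + K}$)
$\frac{502373}{\left(789896 + z{\left(509 \right)}\right) \frac{1}{\left(-1\right) \left(-4112611\right) + d{\left(-1025,-882 \right)}}} = \frac{502373}{\left(789896 + \sqrt{777 + 509}\right) \frac{1}{\left(-1\right) \left(-4112611\right) - 882}} = \frac{502373}{\left(789896 + \sqrt{1286}\right) \frac{1}{4112611 - 882}} = \frac{502373}{\left(789896 + \sqrt{1286}\right) \frac{1}{4111729}} = \frac{502373}{\frac{789896}{4111729} + \frac{\sqrt{1286}}{4111729}}$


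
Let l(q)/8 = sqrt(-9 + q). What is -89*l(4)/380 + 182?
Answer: 182 - 178*I*sqrt(5)/95 ≈ 182.0 - 4.1897*I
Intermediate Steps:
l(q) = 8*sqrt(-9 + q)
-89*l(4)/380 + 182 = -89*8*sqrt(-9 + 4)/380 + 182 = -89*8*sqrt(-5)/380 + 182 = -89*8*(I*sqrt(5))/380 + 182 = -89*8*I*sqrt(5)/380 + 182 = -178*I*sqrt(5)/95 + 182 = 182 - 178*I*sqrt(5)/95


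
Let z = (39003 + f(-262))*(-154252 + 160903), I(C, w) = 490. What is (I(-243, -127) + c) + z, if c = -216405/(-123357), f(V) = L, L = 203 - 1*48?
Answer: 10709046741547/41119 ≈ 2.6044e+8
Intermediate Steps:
L = 155 (L = 203 - 48 = 155)
f(V) = 155
c = 72135/41119 (c = -216405*(-1/123357) = 72135/41119 ≈ 1.7543)
z = 260439858 (z = (39003 + 155)*(-154252 + 160903) = 39158*6651 = 260439858)
(I(-243, -127) + c) + z = (490 + 72135/41119) + 260439858 = 20220445/41119 + 260439858 = 10709046741547/41119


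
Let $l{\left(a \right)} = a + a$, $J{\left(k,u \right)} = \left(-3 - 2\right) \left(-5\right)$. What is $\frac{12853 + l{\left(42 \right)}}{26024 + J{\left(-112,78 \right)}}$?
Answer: $\frac{12937}{26049} \approx 0.49664$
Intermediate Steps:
$J{\left(k,u \right)} = 25$ ($J{\left(k,u \right)} = \left(-5\right) \left(-5\right) = 25$)
$l{\left(a \right)} = 2 a$
$\frac{12853 + l{\left(42 \right)}}{26024 + J{\left(-112,78 \right)}} = \frac{12853 + 2 \cdot 42}{26024 + 25} = \frac{12853 + 84}{26049} = 12937 \cdot \frac{1}{26049} = \frac{12937}{26049}$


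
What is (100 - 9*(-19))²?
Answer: 73441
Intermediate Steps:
(100 - 9*(-19))² = (100 + 171)² = 271² = 73441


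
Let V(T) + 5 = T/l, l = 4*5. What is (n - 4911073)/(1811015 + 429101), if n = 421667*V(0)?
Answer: -1754852/560029 ≈ -3.1335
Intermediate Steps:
l = 20
V(T) = -5 + T/20
n = -2108335 (n = 421667*(-5 + (1/20)*0) = 421667*(-5 + 0) = 421667*(-5) = -2108335)
(n - 4911073)/(1811015 + 429101) = (-2108335 - 4911073)/(1811015 + 429101) = -7019408/2240116 = -7019408*1/2240116 = -1754852/560029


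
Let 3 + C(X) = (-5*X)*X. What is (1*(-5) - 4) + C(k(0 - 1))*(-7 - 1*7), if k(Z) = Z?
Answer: 103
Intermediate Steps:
C(X) = -3 - 5*X² (C(X) = -3 + (-5*X)*X = -3 - 5*X²)
(1*(-5) - 4) + C(k(0 - 1))*(-7 - 1*7) = (1*(-5) - 4) + (-3 - 5*(0 - 1)²)*(-7 - 1*7) = (-5 - 4) + (-3 - 5*(-1)²)*(-7 - 7) = -9 + (-3 - 5*1)*(-14) = -9 + (-3 - 5)*(-14) = -9 - 8*(-14) = -9 + 112 = 103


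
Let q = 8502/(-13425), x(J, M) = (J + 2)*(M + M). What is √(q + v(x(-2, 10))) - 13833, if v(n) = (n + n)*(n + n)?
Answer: -13833 + I*√507286/895 ≈ -13833.0 + 0.7958*I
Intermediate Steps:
x(J, M) = 2*M*(2 + J) (x(J, M) = (2 + J)*(2*M) = 2*M*(2 + J))
v(n) = 4*n² (v(n) = (2*n)*(2*n) = 4*n²)
q = -2834/4475 (q = 8502*(-1/13425) = -2834/4475 ≈ -0.63330)
√(q + v(x(-2, 10))) - 13833 = √(-2834/4475 + 4*(2*10*(2 - 2))²) - 13833 = √(-2834/4475 + 4*(2*10*0)²) - 13833 = √(-2834/4475 + 4*0²) - 13833 = √(-2834/4475 + 4*0) - 13833 = √(-2834/4475 + 0) - 13833 = √(-2834/4475) - 13833 = I*√507286/895 - 13833 = -13833 + I*√507286/895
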